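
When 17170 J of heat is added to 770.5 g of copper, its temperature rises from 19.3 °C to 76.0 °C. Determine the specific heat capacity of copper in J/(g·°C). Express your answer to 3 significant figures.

c = q / (m ΔT) = 17170 / (770.5 × 56.7)
c = 17170 / 43687.35 = 0.393 J/(g·°C)

c = 0.393 J/(g·°C)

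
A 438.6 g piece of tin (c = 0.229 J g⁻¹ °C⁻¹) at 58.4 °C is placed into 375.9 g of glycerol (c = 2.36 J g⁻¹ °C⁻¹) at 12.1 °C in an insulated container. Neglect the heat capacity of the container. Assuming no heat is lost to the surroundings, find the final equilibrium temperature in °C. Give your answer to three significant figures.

T_f = 16.8 °C

Heat lost by tin = heat gained by glycerol.
(438.6)(0.229)(58.4 − T) = (375.9)(2.36)(T − 12.1)
100.4394 (58.4 − T) = 887.124 (T − 12.1)
5865.7 − 100.4394 T = 887.124 T − 10734
16599.7 = 987.5634 T
T = 16.81 °C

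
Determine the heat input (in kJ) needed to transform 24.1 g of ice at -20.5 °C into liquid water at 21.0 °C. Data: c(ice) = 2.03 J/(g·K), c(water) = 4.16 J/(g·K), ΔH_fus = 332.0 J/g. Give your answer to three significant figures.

q1 (heat ice -20.5→0.0 °C): 24.1 × 2.03 × 20.5 = 1003 J
q2 (melt at 0 °C): 24.1 × 332.0 = 8001 J
q3 (heat water 0.0→21.0 °C): 24.1 × 4.16 × 21.0 = 2105 J
Total: 1003 + 8001 + 2105 = 11109 J = 11.1 kJ

q = 11.1 kJ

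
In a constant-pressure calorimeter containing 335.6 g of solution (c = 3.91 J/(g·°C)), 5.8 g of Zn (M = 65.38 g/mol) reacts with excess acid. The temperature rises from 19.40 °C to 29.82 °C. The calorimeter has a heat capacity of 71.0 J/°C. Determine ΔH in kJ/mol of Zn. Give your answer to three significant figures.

ΔH = -162 kJ/mol

|ΔT| = |29.82 − 19.40| = 10.42 °C
|q_surr| = (335.6 × 3.91 + 71.0) × 10.42 = 1383.196 × 10.42 = 14410 J
n(Zn) = 5.8 / 65.38 = 0.08871 mol
Temperature rose, so q_rxn = −|q_surr| = -14.41 kJ
ΔH = q_rxn / n = -162.4 kJ/mol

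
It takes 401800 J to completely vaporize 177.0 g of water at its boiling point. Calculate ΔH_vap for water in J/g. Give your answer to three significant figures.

ΔH_vap = q / m = 401800 / 177.0 = 2270 J/g

ΔH_vap = 2270 J/g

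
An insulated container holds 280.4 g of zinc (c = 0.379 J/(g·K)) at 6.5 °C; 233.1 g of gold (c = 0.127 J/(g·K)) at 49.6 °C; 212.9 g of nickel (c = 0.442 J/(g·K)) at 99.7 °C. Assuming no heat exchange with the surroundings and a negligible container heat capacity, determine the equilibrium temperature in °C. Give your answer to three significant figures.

T_f = 50.2 °C

Σ mᵢcᵢ(T − Tᵢ) = 0  ⇒  T = Σ mᵢcᵢTᵢ / Σ mᵢcᵢ
Σ mᵢcᵢ = 280.4×0.379 + 233.1×0.127 + 212.9×0.442 = 229.9771
Σ mᵢcᵢTᵢ = 106.2716×6.5 + 29.6037×49.6 + 94.1018×99.7 = 11541
T = 11541 / 229.9771 = 50.18 °C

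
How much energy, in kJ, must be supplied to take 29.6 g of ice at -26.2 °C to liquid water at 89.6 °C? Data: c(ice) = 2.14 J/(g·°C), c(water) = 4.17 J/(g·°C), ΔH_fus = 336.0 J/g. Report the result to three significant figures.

q = 22.7 kJ

q1 (heat ice -26.2→0.0 °C): 29.6 × 2.14 × 26.2 = 1660 J
q2 (melt at 0 °C): 29.6 × 336.0 = 9946 J
q3 (heat water 0.0→89.6 °C): 29.6 × 4.17 × 89.6 = 11060 J
Total: 1660 + 9946 + 11060 = 22666 J = 22.7 kJ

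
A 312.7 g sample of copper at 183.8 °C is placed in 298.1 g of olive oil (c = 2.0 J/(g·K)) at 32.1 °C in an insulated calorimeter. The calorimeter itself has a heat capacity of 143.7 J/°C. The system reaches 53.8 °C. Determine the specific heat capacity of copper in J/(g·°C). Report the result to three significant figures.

c = 0.395 J/(g·°C)

q_gained = (298.1 × 2.0 + 143.7) × (53.8 − 32.1) = 16060 J
q_lost = 312.7 × c × (183.8 − 53.8) = 40651 c
Set equal: c = 16060 / 40651 = 0.395 J/(g·°C)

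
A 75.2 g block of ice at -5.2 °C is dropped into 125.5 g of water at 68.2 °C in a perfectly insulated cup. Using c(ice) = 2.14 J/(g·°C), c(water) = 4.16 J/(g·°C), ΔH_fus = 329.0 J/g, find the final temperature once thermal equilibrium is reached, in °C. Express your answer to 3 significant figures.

Heat to bring ice to 0 °C and melt it: q₁ = 75.2×2.14×5.2 + 75.2×329.0 = 25578 J
Heat the water can supply cooling to 0 °C: 125.5×4.16×68.2 = 35605.9 J > q₁, so all ice melts.
Energy balance: 125.5×4.16×(68.2 − T) = 25578 + 75.2×4.16×(T − 0)
522.08(68.2 − T) = 25578 + 312.832 T
35605.9 − 25578 = 834.912 T
T = 10027.9 / 834.912 = 12.01 °C

T_f = 12.0 °C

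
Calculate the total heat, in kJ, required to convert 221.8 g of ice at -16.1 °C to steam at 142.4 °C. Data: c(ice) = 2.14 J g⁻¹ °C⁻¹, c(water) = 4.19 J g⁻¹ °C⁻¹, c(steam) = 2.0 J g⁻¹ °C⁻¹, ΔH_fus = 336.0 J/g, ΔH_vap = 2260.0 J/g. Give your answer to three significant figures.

q = 695 kJ

q1 (heat ice -16.1→0.0 °C): 221.8 × 2.14 × 16.1 = 7642 J
q2 (melt at 0 °C): 221.8 × 336.0 = 74525 J
q3 (heat water 0.0→100.0 °C): 221.8 × 4.19 × 100.0 = 92934 J
q4 (vaporize at 100 °C): 221.8 × 2260.0 = 501268 J
q5 (heat steam 100.0→142.4 °C): 221.8 × 2.0 × 42.4 = 18809 J
Total: 7642 + 74525 + 92934 + 501268 + 18809 = 695178 J = 695 kJ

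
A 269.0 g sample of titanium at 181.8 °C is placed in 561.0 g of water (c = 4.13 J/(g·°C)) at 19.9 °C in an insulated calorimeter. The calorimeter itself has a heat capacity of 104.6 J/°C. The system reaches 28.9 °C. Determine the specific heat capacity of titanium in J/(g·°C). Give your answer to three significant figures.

c = 0.530 J/(g·°C)

q_gained = (561.0 × 4.13 + 104.6) × (28.9 − 19.9) = 21790 J
q_lost = 269.0 × c × (181.8 − 28.9) = 41130.1 c
Set equal: c = 21790 / 41130.1 = 0.530 J/(g·°C)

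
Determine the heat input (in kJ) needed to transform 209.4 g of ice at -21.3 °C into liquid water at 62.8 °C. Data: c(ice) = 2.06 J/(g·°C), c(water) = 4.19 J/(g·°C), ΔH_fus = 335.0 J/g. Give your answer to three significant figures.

q1 (heat ice -21.3→0.0 °C): 209.4 × 2.06 × 21.3 = 9188 J
q2 (melt at 0 °C): 209.4 × 335.0 = 70149 J
q3 (heat water 0.0→62.8 °C): 209.4 × 4.19 × 62.8 = 55100 J
Total: 9188 + 70149 + 55100 = 134437 J = 134 kJ

q = 134 kJ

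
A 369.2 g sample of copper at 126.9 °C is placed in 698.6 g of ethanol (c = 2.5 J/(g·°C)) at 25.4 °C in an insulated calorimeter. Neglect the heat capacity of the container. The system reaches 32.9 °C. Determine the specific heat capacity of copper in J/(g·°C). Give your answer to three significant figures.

c = 0.377 J/(g·°C)

q_gained = (698.6 × 2.5) × (32.9 − 25.4) = 13100 J
q_lost = 369.2 × c × (126.9 − 32.9) = 34704.8 c
Set equal: c = 13100 / 34704.8 = 0.377 J/(g·°C)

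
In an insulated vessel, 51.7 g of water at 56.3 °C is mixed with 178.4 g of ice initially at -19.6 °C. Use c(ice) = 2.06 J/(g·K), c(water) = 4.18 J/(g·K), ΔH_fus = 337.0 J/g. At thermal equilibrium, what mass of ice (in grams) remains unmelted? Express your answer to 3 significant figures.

m_ice remaining = 164 g

Heat to warm all ice to 0 °C: 178.4×2.06×19.6 = 7203.1 J
Heat released by water cooling to 0 °C: 51.7×4.18×56.3 = 12167 J
12167 J < 7203.1 + 178.4×337.0 = 67323.9 J, so not all ice melts; final T = 0 °C.
Heat left for melting: 12167 − 7203.1 = 4963.9 J
Mass melted = 4963.9 / 337.0 = 14.73 g
Ice remaining = 178.4 − 14.73 = 163.67 g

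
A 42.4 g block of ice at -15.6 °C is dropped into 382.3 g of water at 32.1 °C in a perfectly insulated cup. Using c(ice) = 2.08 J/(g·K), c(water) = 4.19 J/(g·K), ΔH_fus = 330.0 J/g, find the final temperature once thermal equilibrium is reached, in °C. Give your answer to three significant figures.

Heat to bring ice to 0 °C and melt it: q₁ = 42.4×2.08×15.6 + 42.4×330.0 = 15368 J
Heat the water can supply cooling to 0 °C: 382.3×4.19×32.1 = 51419.0 J > q₁, so all ice melts.
Energy balance: 382.3×4.19×(32.1 − T) = 15368 + 42.4×4.19×(T − 0)
1601.837(32.1 − T) = 15368 + 177.656 T
51419.0 − 15368 = 1779.493 T
T = 36051.0 / 1779.493 = 20.26 °C

T_f = 20.3 °C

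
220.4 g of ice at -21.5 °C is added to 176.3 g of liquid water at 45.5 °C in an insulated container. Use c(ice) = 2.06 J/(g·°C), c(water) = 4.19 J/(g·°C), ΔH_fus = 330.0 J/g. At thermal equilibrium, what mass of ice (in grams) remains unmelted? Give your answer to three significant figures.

Heat to warm all ice to 0 °C: 220.4×2.06×21.5 = 9761.5 J
Heat released by water cooling to 0 °C: 176.3×4.19×45.5 = 33611 J
33611 J < 9761.5 + 220.4×330.0 = 82493.5 J, so not all ice melts; final T = 0 °C.
Heat left for melting: 33611 − 9761.5 = 23849.5 J
Mass melted = 23849.5 / 330.0 = 72.27 g
Ice remaining = 220.4 − 72.27 = 148.13 g

m_ice remaining = 148 g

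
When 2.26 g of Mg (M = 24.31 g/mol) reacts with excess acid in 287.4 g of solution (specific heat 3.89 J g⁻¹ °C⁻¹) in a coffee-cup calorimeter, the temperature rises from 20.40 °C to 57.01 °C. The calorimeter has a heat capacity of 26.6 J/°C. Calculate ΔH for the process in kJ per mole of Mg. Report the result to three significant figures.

ΔH = -451 kJ/mol

|ΔT| = |57.01 − 20.40| = 36.61 °C
|q_surr| = (287.4 × 3.89 + 26.6) × 36.61 = 1144.586 × 36.61 = 41900 J
n(Mg) = 2.26 / 24.31 = 0.09297 mol
Temperature rose, so q_rxn = −|q_surr| = -41.90 kJ
ΔH = q_rxn / n = -450.7 kJ/mol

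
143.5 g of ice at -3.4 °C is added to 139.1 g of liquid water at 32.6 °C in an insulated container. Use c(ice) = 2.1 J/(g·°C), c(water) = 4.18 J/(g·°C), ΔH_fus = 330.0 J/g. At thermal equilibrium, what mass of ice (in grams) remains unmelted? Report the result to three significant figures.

m_ice remaining = 89.2 g

Heat to warm all ice to 0 °C: 143.5×2.1×3.4 = 1024.6 J
Heat released by water cooling to 0 °C: 139.1×4.18×32.6 = 18955 J
18955 J < 1024.6 + 143.5×330.0 = 48379.6 J, so not all ice melts; final T = 0 °C.
Heat left for melting: 18955 − 1024.6 = 17930.4 J
Mass melted = 17930.4 / 330.0 = 54.33 g
Ice remaining = 143.5 − 54.33 = 89.17 g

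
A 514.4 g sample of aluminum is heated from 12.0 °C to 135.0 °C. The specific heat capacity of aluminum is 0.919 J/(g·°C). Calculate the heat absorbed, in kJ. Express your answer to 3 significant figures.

q = m c ΔT = 514.4 × 0.919 × (135.0 − 12.0)
q = 514.4 × 0.919 × 123.0 = 58146 J = 58.1 kJ

q = 58.1 kJ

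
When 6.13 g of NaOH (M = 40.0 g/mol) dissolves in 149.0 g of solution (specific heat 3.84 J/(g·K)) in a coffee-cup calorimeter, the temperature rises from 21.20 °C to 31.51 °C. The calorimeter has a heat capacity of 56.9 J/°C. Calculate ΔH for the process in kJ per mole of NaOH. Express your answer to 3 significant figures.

|ΔT| = |31.51 − 21.20| = 10.31 °C
|q_surr| = (149.0 × 3.84 + 56.9) × 10.31 = 629.06 × 10.31 = 6486 J
n(NaOH) = 6.13 / 40.0 = 0.1533 mol
Temperature rose, so q_rxn = −|q_surr| = -6.486 kJ
ΔH = q_rxn / n = -42.31 kJ/mol

ΔH = -42.3 kJ/mol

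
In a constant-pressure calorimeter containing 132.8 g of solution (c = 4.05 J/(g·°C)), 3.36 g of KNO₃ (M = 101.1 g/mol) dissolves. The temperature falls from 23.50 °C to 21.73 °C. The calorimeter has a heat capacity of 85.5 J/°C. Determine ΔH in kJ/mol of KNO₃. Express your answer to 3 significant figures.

|ΔT| = |21.73 − 23.50| = 1.77 °C
|q_surr| = (132.8 × 4.05 + 85.5) × 1.77 = 623.34 × 1.77 = 1103 J
n(KNO₃) = 3.36 / 101.1 = 0.03323 mol
Temperature fell, so q_rxn = +|q_surr| = 1.103 kJ
ΔH = q_rxn / n = 33.19 kJ/mol

ΔH = 33.2 kJ/mol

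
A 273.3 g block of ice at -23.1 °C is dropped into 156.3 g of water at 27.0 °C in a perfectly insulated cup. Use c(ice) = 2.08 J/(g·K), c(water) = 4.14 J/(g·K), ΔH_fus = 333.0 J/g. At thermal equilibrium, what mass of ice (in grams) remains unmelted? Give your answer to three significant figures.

Heat to warm all ice to 0 °C: 273.3×2.08×23.1 = 13132 J
Heat released by water cooling to 0 °C: 156.3×4.14×27.0 = 17471 J
17471 J < 13132 + 273.3×333.0 = 104140.9 J, so not all ice melts; final T = 0 °C.
Heat left for melting: 17471 − 13132 = 4339 J
Mass melted = 4339 / 333.0 = 13.03 g
Ice remaining = 273.3 − 13.03 = 260.27 g

m_ice remaining = 260 g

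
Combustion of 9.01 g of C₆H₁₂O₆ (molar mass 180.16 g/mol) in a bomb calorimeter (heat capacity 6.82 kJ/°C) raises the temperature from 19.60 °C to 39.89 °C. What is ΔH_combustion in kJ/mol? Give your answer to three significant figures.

ΔH = -2770 kJ/mol

ΔT = 39.89 − 19.60 = 20.29 °C
q_cal = C_cal × ΔT = 6.82 × 20.29 = 138.3778 kJ
n = 9.01 / 180.16 = 0.05001 mol
q_rxn = −q_cal = -138.3778 kJ
ΔH = -138.3778 / 0.05001 = -2767 kJ/mol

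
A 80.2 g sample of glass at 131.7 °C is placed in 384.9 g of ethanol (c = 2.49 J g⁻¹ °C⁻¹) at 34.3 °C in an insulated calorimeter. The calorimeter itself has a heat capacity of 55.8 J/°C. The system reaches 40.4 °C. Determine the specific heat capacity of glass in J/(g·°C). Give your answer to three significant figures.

q_gained = (384.9 × 2.49 + 55.8) × (40.4 − 34.3) = 6187 J
q_lost = 80.2 × c × (131.7 − 40.4) = 7322.26 c
Set equal: c = 6187 / 7322.26 = 0.845 J/(g·°C)

c = 0.845 J/(g·°C)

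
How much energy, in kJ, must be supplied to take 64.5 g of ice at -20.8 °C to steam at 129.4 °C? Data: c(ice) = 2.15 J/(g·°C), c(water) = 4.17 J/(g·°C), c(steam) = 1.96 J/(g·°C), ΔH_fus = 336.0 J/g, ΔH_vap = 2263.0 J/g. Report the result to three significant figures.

q = 201 kJ

q1 (heat ice -20.8→0.0 °C): 64.5 × 2.15 × 20.8 = 2884 J
q2 (melt at 0 °C): 64.5 × 336.0 = 21672 J
q3 (heat water 0.0→100.0 °C): 64.5 × 4.17 × 100.0 = 26897 J
q4 (vaporize at 100 °C): 64.5 × 2263.0 = 145964 J
q5 (heat steam 100.0→129.4 °C): 64.5 × 1.96 × 29.4 = 3717 J
Total: 2884 + 21672 + 26897 + 145964 + 3717 = 201134 J = 201 kJ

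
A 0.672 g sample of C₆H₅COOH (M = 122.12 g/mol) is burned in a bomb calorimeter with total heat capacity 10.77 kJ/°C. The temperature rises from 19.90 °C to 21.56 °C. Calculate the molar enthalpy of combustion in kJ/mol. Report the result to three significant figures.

ΔH = -3250 kJ/mol

ΔT = 21.56 − 19.90 = 1.66 °C
q_cal = C_cal × ΔT = 10.77 × 1.66 = 17.8782 kJ
n = 0.672 / 122.12 = 0.005503 mol
q_rxn = −q_cal = -17.8782 kJ
ΔH = -17.8782 / 0.005503 = -3249 kJ/mol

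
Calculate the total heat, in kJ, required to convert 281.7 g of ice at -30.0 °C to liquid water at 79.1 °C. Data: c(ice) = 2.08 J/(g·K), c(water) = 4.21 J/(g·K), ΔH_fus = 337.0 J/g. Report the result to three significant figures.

q1 (heat ice -30.0→0.0 °C): 281.7 × 2.08 × 30.0 = 17578 J
q2 (melt at 0 °C): 281.7 × 337.0 = 94933 J
q3 (heat water 0.0→79.1 °C): 281.7 × 4.21 × 79.1 = 93809 J
Total: 17578 + 94933 + 93809 = 206320 J = 206 kJ

q = 206 kJ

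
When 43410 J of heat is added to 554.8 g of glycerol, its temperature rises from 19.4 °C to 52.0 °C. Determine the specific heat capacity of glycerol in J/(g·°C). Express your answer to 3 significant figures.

c = q / (m ΔT) = 43410 / (554.8 × 32.6)
c = 43410 / 18086.48 = 2.40 J/(g·°C)

c = 2.40 J/(g·°C)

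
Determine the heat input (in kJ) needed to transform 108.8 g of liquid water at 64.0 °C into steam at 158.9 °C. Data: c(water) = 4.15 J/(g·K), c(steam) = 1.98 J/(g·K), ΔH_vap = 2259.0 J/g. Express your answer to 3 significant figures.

q1 (heat water 64.0→100.0 °C): 108.8 × 4.15 × 36.0 = 16255 J
q2 (vaporize at 100 °C): 108.8 × 2259.0 = 245779 J
q3 (heat steam 100.0→158.9 °C): 108.8 × 1.98 × 58.9 = 12688 J
Total: 16255 + 245779 + 12688 = 274722 J = 275 kJ

q = 275 kJ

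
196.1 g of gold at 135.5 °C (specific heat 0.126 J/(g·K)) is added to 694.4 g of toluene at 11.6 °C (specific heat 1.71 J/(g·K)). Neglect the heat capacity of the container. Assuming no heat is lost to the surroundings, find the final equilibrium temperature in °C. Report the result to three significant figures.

T_f = 14.1 °C

Heat lost by gold = heat gained by toluene.
(196.1)(0.126)(135.5 − T) = (694.4)(1.71)(T − 11.6)
24.7086 (135.5 − T) = 1187.424 (T − 11.6)
3348.0 − 24.7086 T = 1187.424 T − 13774
17122.0 = 1212.1326 T
T = 14.13 °C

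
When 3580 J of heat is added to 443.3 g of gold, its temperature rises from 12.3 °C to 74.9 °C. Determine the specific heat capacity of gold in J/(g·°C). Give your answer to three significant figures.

c = q / (m ΔT) = 3580 / (443.3 × 62.6)
c = 3580 / 27750.58 = 0.129 J/(g·°C)

c = 0.129 J/(g·°C)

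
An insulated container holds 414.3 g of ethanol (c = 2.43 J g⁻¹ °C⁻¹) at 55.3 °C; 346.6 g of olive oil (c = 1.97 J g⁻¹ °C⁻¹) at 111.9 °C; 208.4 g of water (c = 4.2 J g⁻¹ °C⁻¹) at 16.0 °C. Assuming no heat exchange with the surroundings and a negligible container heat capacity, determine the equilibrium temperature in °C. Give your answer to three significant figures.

T_f = 57.0 °C

Σ mᵢcᵢ(T − Tᵢ) = 0  ⇒  T = Σ mᵢcᵢTᵢ / Σ mᵢcᵢ
Σ mᵢcᵢ = 414.3×2.43 + 346.6×1.97 + 208.4×4.2 = 2564.831
Σ mᵢcᵢTᵢ = 1006.749×55.3 + 682.802×111.9 + 875.28×16.0 = 146080
T = 146080 / 2564.831 = 56.96 °C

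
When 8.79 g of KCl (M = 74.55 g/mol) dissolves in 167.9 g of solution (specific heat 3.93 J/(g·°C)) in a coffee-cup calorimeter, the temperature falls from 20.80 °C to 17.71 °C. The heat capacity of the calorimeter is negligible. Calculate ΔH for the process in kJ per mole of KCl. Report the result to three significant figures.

ΔH = 17.3 kJ/mol

|ΔT| = |17.71 − 20.80| = 3.09 °C
|q_surr| = (167.9 × 3.93) × 3.09 = 659.847 × 3.09 = 2039 J
n(KCl) = 8.79 / 74.55 = 0.1179 mol
Temperature fell, so q_rxn = +|q_surr| = 2.039 kJ
ΔH = q_rxn / n = 17.29 kJ/mol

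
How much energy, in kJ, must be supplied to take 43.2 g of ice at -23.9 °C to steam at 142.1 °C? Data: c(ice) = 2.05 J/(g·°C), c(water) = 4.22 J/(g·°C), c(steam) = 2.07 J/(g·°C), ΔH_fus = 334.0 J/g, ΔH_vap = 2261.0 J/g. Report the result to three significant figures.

q = 136 kJ

q1 (heat ice -23.9→0.0 °C): 43.2 × 2.05 × 23.9 = 2117 J
q2 (melt at 0 °C): 43.2 × 334.0 = 14429 J
q3 (heat water 0.0→100.0 °C): 43.2 × 4.22 × 100.0 = 18230 J
q4 (vaporize at 100 °C): 43.2 × 2261.0 = 97675 J
q5 (heat steam 100.0→142.1 °C): 43.2 × 2.07 × 42.1 = 3765 J
Total: 2117 + 14429 + 18230 + 97675 + 3765 = 136216 J = 136 kJ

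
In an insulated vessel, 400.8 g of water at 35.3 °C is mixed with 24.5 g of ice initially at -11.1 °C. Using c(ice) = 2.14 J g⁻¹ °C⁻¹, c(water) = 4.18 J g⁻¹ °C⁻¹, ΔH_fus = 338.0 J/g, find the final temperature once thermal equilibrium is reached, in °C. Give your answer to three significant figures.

Heat to bring ice to 0 °C and melt it: q₁ = 24.5×2.14×11.1 + 24.5×338.0 = 8863.0 J
Heat the water can supply cooling to 0 °C: 400.8×4.18×35.3 = 59139.6 J > q₁, so all ice melts.
Energy balance: 400.8×4.18×(35.3 − T) = 8863.0 + 24.5×4.18×(T − 0)
1675.344(35.3 − T) = 8863.0 + 102.41 T
59139.6 − 8863.0 = 1777.754 T
T = 50276.6 / 1777.754 = 28.28 °C

T_f = 28.3 °C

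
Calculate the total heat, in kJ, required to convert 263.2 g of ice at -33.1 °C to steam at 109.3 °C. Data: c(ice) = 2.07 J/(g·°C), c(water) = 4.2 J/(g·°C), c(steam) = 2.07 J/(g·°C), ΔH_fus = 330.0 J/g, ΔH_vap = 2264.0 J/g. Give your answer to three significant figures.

q1 (heat ice -33.1→0.0 °C): 263.2 × 2.07 × 33.1 = 18034 J
q2 (melt at 0 °C): 263.2 × 330.0 = 86856 J
q3 (heat water 0.0→100.0 °C): 263.2 × 4.2 × 100.0 = 110544 J
q4 (vaporize at 100 °C): 263.2 × 2264.0 = 595885 J
q5 (heat steam 100.0→109.3 °C): 263.2 × 2.07 × 9.3 = 5067 J
Total: 18034 + 86856 + 110544 + 595885 + 5067 = 816386 J = 816 kJ

q = 816 kJ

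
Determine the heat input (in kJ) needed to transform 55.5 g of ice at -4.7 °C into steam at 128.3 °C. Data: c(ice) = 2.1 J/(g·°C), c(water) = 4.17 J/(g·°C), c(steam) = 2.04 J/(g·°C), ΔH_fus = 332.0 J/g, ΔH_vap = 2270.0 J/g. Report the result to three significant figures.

q1 (heat ice -4.7→0.0 °C): 55.5 × 2.1 × 4.7 = 548 J
q2 (melt at 0 °C): 55.5 × 332.0 = 18426 J
q3 (heat water 0.0→100.0 °C): 55.5 × 4.17 × 100.0 = 23144 J
q4 (vaporize at 100 °C): 55.5 × 2270.0 = 125985 J
q5 (heat steam 100.0→128.3 °C): 55.5 × 2.04 × 28.3 = 3204 J
Total: 548 + 18426 + 23144 + 125985 + 3204 = 171307 J = 171 kJ

q = 171 kJ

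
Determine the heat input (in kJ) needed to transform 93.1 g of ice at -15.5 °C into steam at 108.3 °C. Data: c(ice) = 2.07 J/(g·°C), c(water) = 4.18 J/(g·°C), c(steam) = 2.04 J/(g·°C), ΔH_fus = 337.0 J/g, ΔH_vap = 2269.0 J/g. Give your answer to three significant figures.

q1 (heat ice -15.5→0.0 °C): 93.1 × 2.07 × 15.5 = 2987 J
q2 (melt at 0 °C): 93.1 × 337.0 = 31375 J
q3 (heat water 0.0→100.0 °C): 93.1 × 4.18 × 100.0 = 38916 J
q4 (vaporize at 100 °C): 93.1 × 2269.0 = 211244 J
q5 (heat steam 100.0→108.3 °C): 93.1 × 2.04 × 8.3 = 1576 J
Total: 2987 + 31375 + 38916 + 211244 + 1576 = 286098 J = 286 kJ

q = 286 kJ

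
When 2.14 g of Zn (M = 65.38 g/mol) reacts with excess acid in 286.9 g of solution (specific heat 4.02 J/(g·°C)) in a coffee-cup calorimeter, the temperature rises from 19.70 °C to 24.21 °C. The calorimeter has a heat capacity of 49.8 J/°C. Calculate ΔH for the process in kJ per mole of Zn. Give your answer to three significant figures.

|ΔT| = |24.21 − 19.70| = 4.51 °C
|q_surr| = (286.9 × 4.02 + 49.8) × 4.51 = 1203.138 × 4.51 = 5426 J
n(Zn) = 2.14 / 65.38 = 0.03273 mol
Temperature rose, so q_rxn = −|q_surr| = -5.426 kJ
ΔH = q_rxn / n = -165.8 kJ/mol

ΔH = -166 kJ/mol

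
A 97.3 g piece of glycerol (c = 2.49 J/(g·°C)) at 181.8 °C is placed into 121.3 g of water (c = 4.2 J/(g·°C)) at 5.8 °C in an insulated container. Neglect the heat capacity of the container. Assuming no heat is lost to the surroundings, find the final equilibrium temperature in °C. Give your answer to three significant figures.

Heat lost by glycerol = heat gained by water.
(97.3)(2.49)(181.8 − T) = (121.3)(4.2)(T − 5.8)
242.277 (181.8 − T) = 509.46 (T − 5.8)
44046 − 242.277 T = 509.46 T − 2954.9
47000.9 = 751.737 T
T = 62.52 °C

T_f = 62.5 °C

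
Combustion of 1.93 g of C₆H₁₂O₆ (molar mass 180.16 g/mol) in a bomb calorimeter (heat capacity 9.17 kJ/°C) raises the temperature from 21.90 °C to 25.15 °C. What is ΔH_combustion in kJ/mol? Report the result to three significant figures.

ΔH = -2780 kJ/mol

ΔT = 25.15 − 21.90 = 3.25 °C
q_cal = C_cal × ΔT = 9.17 × 3.25 = 29.8025 kJ
n = 1.93 / 180.16 = 0.01071 mol
q_rxn = −q_cal = -29.8025 kJ
ΔH = -29.8025 / 0.01071 = -2783 kJ/mol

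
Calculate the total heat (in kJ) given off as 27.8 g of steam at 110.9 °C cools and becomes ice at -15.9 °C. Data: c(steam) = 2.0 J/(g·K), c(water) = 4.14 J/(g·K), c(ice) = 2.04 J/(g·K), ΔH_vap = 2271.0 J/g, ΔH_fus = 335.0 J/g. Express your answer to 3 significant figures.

q = 85.5 kJ

q1 (cool steam 110.9→100 °C): 27.8 × 2.0 × 10.9 = 606 J
q2 (condense at 100 °C): 27.8 × 2271.0 = 63134 J
q3 (cool water 100→0 °C): 27.8 × 4.14 × 100.0 = 11509 J
q4 (freeze at 0 °C): 27.8 × 335.0 = 9313 J
q5 (cool ice 0→-15.9 °C): 27.8 × 2.04 × 15.9 = 902 J
Total: 606 + 63134 + 11509 + 9313 + 902 = 85464 J = 85.5 kJ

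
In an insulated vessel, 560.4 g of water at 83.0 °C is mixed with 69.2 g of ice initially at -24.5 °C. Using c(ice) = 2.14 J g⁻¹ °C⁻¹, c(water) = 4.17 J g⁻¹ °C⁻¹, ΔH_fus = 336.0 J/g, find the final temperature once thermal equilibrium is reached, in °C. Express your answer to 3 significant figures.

Heat to bring ice to 0 °C and melt it: q₁ = 69.2×2.14×24.5 + 69.2×336.0 = 26879 J
Heat the water can supply cooling to 0 °C: 560.4×4.17×83.0 = 193960 J > q₁, so all ice melts.
Energy balance: 560.4×4.17×(83.0 − T) = 26879 + 69.2×4.17×(T − 0)
2336.868(83.0 − T) = 26879 + 288.564 T
193960 − 26879 = 2625.432 T
T = 167081 / 2625.432 = 63.64 °C

T_f = 63.6 °C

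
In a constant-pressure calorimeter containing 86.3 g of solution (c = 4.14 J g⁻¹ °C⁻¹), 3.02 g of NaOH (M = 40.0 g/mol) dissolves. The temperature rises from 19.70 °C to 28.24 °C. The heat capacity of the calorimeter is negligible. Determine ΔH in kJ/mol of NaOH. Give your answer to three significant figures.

ΔH = -40.4 kJ/mol

|ΔT| = |28.24 − 19.70| = 8.54 °C
|q_surr| = (86.3 × 4.14) × 8.54 = 357.282 × 8.54 = 3051 J
n(NaOH) = 3.02 / 40.0 = 0.07550 mol
Temperature rose, so q_rxn = −|q_surr| = -3.051 kJ
ΔH = q_rxn / n = -40.41 kJ/mol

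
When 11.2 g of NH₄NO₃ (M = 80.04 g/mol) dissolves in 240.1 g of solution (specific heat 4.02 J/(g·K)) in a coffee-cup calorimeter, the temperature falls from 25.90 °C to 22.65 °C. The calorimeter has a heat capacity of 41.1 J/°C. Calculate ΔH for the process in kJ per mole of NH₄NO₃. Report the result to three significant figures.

|ΔT| = |22.65 − 25.90| = 3.25 °C
|q_surr| = (240.1 × 4.02 + 41.1) × 3.25 = 1006.302 × 3.25 = 3270 J
n(NH₄NO₃) = 11.2 / 80.04 = 0.1399 mol
Temperature fell, so q_rxn = +|q_surr| = 3.270 kJ
ΔH = q_rxn / n = 23.37 kJ/mol

ΔH = 23.4 kJ/mol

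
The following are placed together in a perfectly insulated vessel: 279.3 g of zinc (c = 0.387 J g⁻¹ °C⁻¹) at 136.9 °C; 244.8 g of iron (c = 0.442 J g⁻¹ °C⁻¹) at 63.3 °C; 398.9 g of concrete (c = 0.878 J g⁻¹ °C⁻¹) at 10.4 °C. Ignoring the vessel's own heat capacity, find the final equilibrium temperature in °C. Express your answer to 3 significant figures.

Σ mᵢcᵢ(T − Tᵢ) = 0  ⇒  T = Σ mᵢcᵢTᵢ / Σ mᵢcᵢ
Σ mᵢcᵢ = 279.3×0.387 + 244.8×0.442 + 398.9×0.878 = 566.5249
Σ mᵢcᵢTᵢ = 108.0891×136.9 + 108.2016×63.3 + 350.2342×10.4 = 25289
T = 25289 / 566.5249 = 44.64 °C

T_f = 44.6 °C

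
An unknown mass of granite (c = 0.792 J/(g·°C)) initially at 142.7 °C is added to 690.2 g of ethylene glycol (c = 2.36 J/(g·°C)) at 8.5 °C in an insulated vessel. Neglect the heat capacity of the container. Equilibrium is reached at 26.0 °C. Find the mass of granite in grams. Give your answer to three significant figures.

q_gained = (690.2 × 2.36) × (26.0 − 8.5) = 28510 J
q_lost = m × 0.792 × (142.7 − 26.0) = 92.4264 m
m = 28510 / 92.4264 = 308 g

m = 308 g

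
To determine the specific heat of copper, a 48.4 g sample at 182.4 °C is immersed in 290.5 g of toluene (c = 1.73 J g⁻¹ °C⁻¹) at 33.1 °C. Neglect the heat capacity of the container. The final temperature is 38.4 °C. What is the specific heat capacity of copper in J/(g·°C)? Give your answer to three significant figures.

c = 0.382 J/(g·°C)

q_gained = (290.5 × 1.73) × (38.4 − 33.1) = 2664 J
q_lost = 48.4 × c × (182.4 − 38.4) = 6969.6 c
Set equal: c = 2664 / 6969.6 = 0.382 J/(g·°C)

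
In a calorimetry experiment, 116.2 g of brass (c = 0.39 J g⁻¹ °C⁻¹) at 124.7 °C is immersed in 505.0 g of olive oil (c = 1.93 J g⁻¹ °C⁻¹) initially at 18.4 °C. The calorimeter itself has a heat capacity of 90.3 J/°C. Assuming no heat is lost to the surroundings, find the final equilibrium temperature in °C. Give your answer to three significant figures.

T_f = 22.7 °C

Heat lost by brass = heat gained by olive oil + calorimeter.
(116.2)(0.39)(124.7 − T) = [(505.0)(1.93) + 90.3](T − 18.4)
45.318 (124.7 − T) = 1064.95 (T − 18.4)
5651.2 − 45.318 T = 1064.95 T − 19595
25246.2 = 1110.268 T
T = 22.74 °C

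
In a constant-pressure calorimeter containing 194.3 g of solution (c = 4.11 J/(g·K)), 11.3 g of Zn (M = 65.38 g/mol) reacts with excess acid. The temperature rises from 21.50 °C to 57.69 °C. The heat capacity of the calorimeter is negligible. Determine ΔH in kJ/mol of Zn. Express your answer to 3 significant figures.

ΔH = -167 kJ/mol

|ΔT| = |57.69 − 21.50| = 36.19 °C
|q_surr| = (194.3 × 4.11) × 36.19 = 798.573 × 36.19 = 28900 J
n(Zn) = 11.3 / 65.38 = 0.1728 mol
Temperature rose, so q_rxn = −|q_surr| = -28.90 kJ
ΔH = q_rxn / n = -167.2 kJ/mol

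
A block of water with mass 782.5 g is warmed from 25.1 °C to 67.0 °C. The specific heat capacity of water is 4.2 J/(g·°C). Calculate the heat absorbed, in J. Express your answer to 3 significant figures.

q = 138000 J

q = m c ΔT = 782.5 × 4.2 × (67.0 − 25.1)
q = 782.5 × 4.2 × 41.9 = 137700 J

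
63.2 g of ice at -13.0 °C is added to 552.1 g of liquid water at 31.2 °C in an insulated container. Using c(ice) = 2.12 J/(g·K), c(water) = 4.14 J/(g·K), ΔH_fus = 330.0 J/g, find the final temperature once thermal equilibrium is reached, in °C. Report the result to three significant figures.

Heat to bring ice to 0 °C and melt it: q₁ = 63.2×2.12×13.0 + 63.2×330.0 = 22598 J
Heat the water can supply cooling to 0 °C: 552.1×4.14×31.2 = 71313.7 J > q₁, so all ice melts.
Energy balance: 552.1×4.14×(31.2 − T) = 22598 + 63.2×4.14×(T − 0)
2285.694(31.2 − T) = 22598 + 261.648 T
71313.7 − 22598 = 2547.342 T
T = 48715.7 / 2547.342 = 19.12 °C

T_f = 19.1 °C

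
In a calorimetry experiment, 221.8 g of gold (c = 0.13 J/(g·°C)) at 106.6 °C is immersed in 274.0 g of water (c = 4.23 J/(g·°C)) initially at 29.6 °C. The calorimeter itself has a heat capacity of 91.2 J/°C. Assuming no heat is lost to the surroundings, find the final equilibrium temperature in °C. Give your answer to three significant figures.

T_f = 31.3 °C

Heat lost by gold = heat gained by water + calorimeter.
(221.8)(0.13)(106.6 − T) = [(274.0)(4.23) + 91.2](T − 29.6)
28.834 (106.6 − T) = 1250.22 (T − 29.6)
3073.7 − 28.834 T = 1250.22 T − 37007
40080.7 = 1279.054 T
T = 31.34 °C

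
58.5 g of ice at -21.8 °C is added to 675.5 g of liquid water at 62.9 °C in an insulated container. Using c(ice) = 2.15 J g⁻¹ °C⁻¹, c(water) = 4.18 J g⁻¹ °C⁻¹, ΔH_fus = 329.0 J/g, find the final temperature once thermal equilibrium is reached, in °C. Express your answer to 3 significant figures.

T_f = 50.7 °C

Heat to bring ice to 0 °C and melt it: q₁ = 58.5×2.15×21.8 + 58.5×329.0 = 21988 J
Heat the water can supply cooling to 0 °C: 675.5×4.18×62.9 = 177604 J > q₁, so all ice melts.
Energy balance: 675.5×4.18×(62.9 − T) = 21988 + 58.5×4.18×(T − 0)
2823.59(62.9 − T) = 21988 + 244.53 T
177604 − 21988 = 3068.12 T
T = 155616 / 3068.12 = 50.72 °C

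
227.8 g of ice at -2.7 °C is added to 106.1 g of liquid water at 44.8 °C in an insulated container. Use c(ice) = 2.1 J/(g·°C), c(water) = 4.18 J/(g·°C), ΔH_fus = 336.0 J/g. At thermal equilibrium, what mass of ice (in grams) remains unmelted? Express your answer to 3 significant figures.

m_ice remaining = 173 g

Heat to warm all ice to 0 °C: 227.8×2.1×2.7 = 1291.6 J
Heat released by water cooling to 0 °C: 106.1×4.18×44.8 = 19869 J
19869 J < 1291.6 + 227.8×336.0 = 77832.4 J, so not all ice melts; final T = 0 °C.
Heat left for melting: 19869 − 1291.6 = 18577.4 J
Mass melted = 18577.4 / 336.0 = 55.29 g
Ice remaining = 227.8 − 55.29 = 172.51 g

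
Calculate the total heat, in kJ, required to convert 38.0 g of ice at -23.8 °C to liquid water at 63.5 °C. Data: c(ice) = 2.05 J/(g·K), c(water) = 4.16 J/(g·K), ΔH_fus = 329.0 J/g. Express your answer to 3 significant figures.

q = 24.4 kJ

q1 (heat ice -23.8→0.0 °C): 38.0 × 2.05 × 23.8 = 1854 J
q2 (melt at 0 °C): 38.0 × 329.0 = 12502 J
q3 (heat water 0.0→63.5 °C): 38.0 × 4.16 × 63.5 = 10038 J
Total: 1854 + 12502 + 10038 = 24394 J = 24.4 kJ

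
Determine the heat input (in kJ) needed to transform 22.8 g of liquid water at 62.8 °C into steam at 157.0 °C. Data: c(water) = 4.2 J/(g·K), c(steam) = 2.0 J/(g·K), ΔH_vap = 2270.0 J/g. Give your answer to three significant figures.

q1 (heat water 62.8→100.0 °C): 22.8 × 4.2 × 37.2 = 3562 J
q2 (vaporize at 100 °C): 22.8 × 2270.0 = 51756 J
q3 (heat steam 100.0→157.0 °C): 22.8 × 2.0 × 57.0 = 2599 J
Total: 3562 + 51756 + 2599 = 57917 J = 57.9 kJ

q = 57.9 kJ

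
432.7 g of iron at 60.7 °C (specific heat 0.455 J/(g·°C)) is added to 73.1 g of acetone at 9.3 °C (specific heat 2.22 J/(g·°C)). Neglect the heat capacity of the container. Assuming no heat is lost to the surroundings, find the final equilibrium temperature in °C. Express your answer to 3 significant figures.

T_f = 37.5 °C

Heat lost by iron = heat gained by acetone.
(432.7)(0.455)(60.7 − T) = (73.1)(2.22)(T − 9.3)
196.8785 (60.7 − T) = 162.282 (T − 9.3)
11951 − 196.8785 T = 162.282 T − 1509.2
13460.2 = 359.1605 T
T = 37.48 °C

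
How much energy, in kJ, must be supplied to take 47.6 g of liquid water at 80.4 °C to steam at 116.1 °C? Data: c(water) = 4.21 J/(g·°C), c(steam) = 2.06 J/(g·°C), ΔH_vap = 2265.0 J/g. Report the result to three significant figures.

q = 113 kJ

q1 (heat water 80.4→100.0 °C): 47.6 × 4.21 × 19.6 = 3928 J
q2 (vaporize at 100 °C): 47.6 × 2265.0 = 107814 J
q3 (heat steam 100.0→116.1 °C): 47.6 × 2.06 × 16.1 = 1579 J
Total: 3928 + 107814 + 1579 = 113321 J = 113 kJ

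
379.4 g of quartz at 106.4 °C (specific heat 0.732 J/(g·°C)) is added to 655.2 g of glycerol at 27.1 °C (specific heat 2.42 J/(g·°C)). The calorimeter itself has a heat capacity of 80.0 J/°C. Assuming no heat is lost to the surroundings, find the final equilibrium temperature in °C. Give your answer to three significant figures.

T_f = 38.4 °C

Heat lost by quartz = heat gained by glycerol + calorimeter.
(379.4)(0.732)(106.4 − T) = [(655.2)(2.42) + 80.0](T − 27.1)
277.7208 (106.4 − T) = 1665.584 (T − 27.1)
29549 − 277.7208 T = 1665.584 T − 45137
74686 = 1943.3048 T
T = 38.43 °C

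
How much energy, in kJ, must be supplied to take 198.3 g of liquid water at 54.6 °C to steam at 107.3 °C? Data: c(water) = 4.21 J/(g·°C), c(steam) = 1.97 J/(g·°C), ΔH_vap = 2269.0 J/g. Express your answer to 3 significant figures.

q1 (heat water 54.6→100.0 °C): 198.3 × 4.21 × 45.4 = 37902 J
q2 (vaporize at 100 °C): 198.3 × 2269.0 = 449943 J
q3 (heat steam 100.0→107.3 °C): 198.3 × 1.97 × 7.3 = 2852 J
Total: 37902 + 449943 + 2852 = 490697 J = 491 kJ

q = 491 kJ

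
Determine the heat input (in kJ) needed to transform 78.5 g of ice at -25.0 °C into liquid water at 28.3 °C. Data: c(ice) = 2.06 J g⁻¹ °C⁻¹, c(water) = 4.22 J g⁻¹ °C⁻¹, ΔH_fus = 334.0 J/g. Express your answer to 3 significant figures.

q = 39.6 kJ

q1 (heat ice -25.0→0.0 °C): 78.5 × 2.06 × 25.0 = 4043 J
q2 (melt at 0 °C): 78.5 × 334.0 = 26219 J
q3 (heat water 0.0→28.3 °C): 78.5 × 4.22 × 28.3 = 9375 J
Total: 4043 + 26219 + 9375 = 39637 J = 39.6 kJ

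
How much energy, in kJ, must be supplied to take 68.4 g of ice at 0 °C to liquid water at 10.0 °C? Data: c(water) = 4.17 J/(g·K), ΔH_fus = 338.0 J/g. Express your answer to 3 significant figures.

q1 (melt at 0 °C): 68.4 × 338.0 = 23119 J
q2 (heat water 0.0→10.0 °C): 68.4 × 4.17 × 10.0 = 2852 J
Total: 23119 + 2852 = 25971 J = 26.0 kJ

q = 26.0 kJ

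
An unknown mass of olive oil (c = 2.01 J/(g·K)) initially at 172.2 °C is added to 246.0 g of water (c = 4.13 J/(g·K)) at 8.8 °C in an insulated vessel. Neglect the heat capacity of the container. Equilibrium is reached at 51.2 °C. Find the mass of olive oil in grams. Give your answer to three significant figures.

m = 177 g

q_gained = (246.0 × 4.13) × (51.2 − 8.8) = 43080 J
q_lost = m × 2.01 × (172.2 − 51.2) = 243.21 m
m = 43080 / 243.21 = 177 g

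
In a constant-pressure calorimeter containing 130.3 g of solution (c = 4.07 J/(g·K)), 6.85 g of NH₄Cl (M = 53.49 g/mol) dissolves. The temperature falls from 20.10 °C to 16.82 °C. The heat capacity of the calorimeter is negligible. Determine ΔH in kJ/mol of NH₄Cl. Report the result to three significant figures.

ΔH = 13.6 kJ/mol

|ΔT| = |16.82 − 20.10| = 3.28 °C
|q_surr| = (130.3 × 4.07) × 3.28 = 530.321 × 3.28 = 1739 J
n(NH₄Cl) = 6.85 / 53.49 = 0.1281 mol
Temperature fell, so q_rxn = +|q_surr| = 1.739 kJ
ΔH = q_rxn / n = 13.58 kJ/mol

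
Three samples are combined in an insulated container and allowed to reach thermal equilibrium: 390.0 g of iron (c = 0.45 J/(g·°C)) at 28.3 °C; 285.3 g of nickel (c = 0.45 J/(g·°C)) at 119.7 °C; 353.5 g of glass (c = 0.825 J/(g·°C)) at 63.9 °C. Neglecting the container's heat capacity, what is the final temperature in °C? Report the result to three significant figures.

Σ mᵢcᵢ(T − Tᵢ) = 0  ⇒  T = Σ mᵢcᵢTᵢ / Σ mᵢcᵢ
Σ mᵢcᵢ = 390.0×0.45 + 285.3×0.45 + 353.5×0.825 = 595.5225
Σ mᵢcᵢTᵢ = 175.5×28.3 + 128.385×119.7 + 291.6375×63.9 = 38970
T = 38970 / 595.5225 = 65.44 °C

T_f = 65.4 °C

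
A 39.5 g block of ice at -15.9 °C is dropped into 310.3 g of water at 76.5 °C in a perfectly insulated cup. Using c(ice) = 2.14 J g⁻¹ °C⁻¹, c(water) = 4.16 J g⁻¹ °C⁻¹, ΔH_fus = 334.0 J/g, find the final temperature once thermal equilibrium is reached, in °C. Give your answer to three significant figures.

T_f = 57.9 °C

Heat to bring ice to 0 °C and melt it: q₁ = 39.5×2.14×15.9 + 39.5×334.0 = 14537 J
Heat the water can supply cooling to 0 °C: 310.3×4.16×76.5 = 98749.9 J > q₁, so all ice melts.
Energy balance: 310.3×4.16×(76.5 − T) = 14537 + 39.5×4.16×(T − 0)
1290.848(76.5 − T) = 14537 + 164.32 T
98749.9 − 14537 = 1455.168 T
T = 84212.9 / 1455.168 = 57.87 °C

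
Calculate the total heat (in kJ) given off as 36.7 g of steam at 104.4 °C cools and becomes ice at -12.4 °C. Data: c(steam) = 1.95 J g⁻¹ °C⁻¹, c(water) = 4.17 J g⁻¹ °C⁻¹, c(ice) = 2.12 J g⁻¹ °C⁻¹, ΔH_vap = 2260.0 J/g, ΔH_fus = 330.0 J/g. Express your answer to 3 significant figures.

q1 (cool steam 104.4→100 °C): 36.7 × 1.95 × 4.4 = 315 J
q2 (condense at 100 °C): 36.7 × 2260.0 = 82942 J
q3 (cool water 100→0 °C): 36.7 × 4.17 × 100.0 = 15304 J
q4 (freeze at 0 °C): 36.7 × 330.0 = 12111 J
q5 (cool ice 0→-12.4 °C): 36.7 × 2.12 × 12.4 = 965 J
Total: 315 + 82942 + 15304 + 12111 + 965 = 111637 J = 112 kJ

q = 112 kJ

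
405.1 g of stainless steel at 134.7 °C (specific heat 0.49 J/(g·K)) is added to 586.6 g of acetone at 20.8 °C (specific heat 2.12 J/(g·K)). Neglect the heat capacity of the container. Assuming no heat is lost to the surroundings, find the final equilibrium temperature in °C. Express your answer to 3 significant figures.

Heat lost by stainless steel = heat gained by acetone.
(405.1)(0.49)(134.7 − T) = (586.6)(2.12)(T − 20.8)
198.499 (134.7 − T) = 1243.592 (T − 20.8)
26738 − 198.499 T = 1243.592 T − 25867
52605 = 1442.091 T
T = 36.48 °C

T_f = 36.5 °C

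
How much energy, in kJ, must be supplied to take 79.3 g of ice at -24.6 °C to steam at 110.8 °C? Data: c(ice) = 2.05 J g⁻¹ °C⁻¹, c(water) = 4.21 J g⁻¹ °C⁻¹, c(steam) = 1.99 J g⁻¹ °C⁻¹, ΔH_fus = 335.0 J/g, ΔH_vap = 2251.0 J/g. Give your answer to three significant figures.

q1 (heat ice -24.6→0.0 °C): 79.3 × 2.05 × 24.6 = 3999 J
q2 (melt at 0 °C): 79.3 × 335.0 = 26566 J
q3 (heat water 0.0→100.0 °C): 79.3 × 4.21 × 100.0 = 33385 J
q4 (vaporize at 100 °C): 79.3 × 2251.0 = 178504 J
q5 (heat steam 100.0→110.8 °C): 79.3 × 1.99 × 10.8 = 1704 J
Total: 3999 + 26566 + 33385 + 178504 + 1704 = 244158 J = 244 kJ

q = 244 kJ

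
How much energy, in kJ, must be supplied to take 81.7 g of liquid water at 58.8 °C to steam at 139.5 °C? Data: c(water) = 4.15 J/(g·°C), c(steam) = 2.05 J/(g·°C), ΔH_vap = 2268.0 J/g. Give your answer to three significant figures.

q1 (heat water 58.8→100.0 °C): 81.7 × 4.15 × 41.2 = 13969 J
q2 (vaporize at 100 °C): 81.7 × 2268.0 = 185296 J
q3 (heat steam 100.0→139.5 °C): 81.7 × 2.05 × 39.5 = 6616 J
Total: 13969 + 185296 + 6616 = 205881 J = 206 kJ

q = 206 kJ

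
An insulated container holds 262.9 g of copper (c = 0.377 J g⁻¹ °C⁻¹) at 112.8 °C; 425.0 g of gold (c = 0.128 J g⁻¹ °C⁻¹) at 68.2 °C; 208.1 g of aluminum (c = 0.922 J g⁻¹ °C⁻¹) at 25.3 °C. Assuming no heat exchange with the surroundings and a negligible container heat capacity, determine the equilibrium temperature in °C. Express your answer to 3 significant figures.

Σ mᵢcᵢ(T − Tᵢ) = 0  ⇒  T = Σ mᵢcᵢTᵢ / Σ mᵢcᵢ
Σ mᵢcᵢ = 262.9×0.377 + 425.0×0.128 + 208.1×0.922 = 345.3815
Σ mᵢcᵢTᵢ = 99.1133×112.8 + 54.4×68.2 + 191.8682×25.3 = 19744
T = 19744 / 345.3815 = 57.17 °C

T_f = 57.2 °C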